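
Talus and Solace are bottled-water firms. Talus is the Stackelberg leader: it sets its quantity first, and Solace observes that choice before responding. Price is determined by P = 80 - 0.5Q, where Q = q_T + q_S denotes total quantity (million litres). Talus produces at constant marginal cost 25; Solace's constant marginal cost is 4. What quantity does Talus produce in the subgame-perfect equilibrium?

The follower Solace best-responds to any q_T: π_S = (80 - 0.5Q)q_S - 4q_S.
Follower FOC: 76 - (1/2)q_T - q_S = 0, so q_S(q_T) = (76 - (1/2)q_T).
Talus substitutes q_S(q_T) into its own profit: π_T = q_T(80 - (1/2)q_T - (76 - (1/2)q_T)/2) - 25q_T = (42 - (1/4)q_T)q_T - 25q_T.
Leader FOC: 17 - (1/2)q_T = 0, so q_T = 34.
Then q_S = (76 - (1/2)·34) = 59.

34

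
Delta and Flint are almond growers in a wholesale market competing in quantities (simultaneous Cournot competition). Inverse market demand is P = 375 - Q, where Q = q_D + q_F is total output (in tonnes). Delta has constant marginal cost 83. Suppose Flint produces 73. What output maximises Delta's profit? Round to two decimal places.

109.50

With the rival's output fixed at 73, Delta's profit is π_D = (375 - 73 - q_D)q_D - (83q_D) = (302 - q_D)q_D - (83q_D).
∂π_D/∂q_D = 219 - 2q_D = 0, so q_D = 219/2.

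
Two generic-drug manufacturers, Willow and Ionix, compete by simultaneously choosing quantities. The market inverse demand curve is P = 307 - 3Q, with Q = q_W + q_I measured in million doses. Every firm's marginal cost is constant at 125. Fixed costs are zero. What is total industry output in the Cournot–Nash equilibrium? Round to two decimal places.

Each firm earns π_i = (307 - 3Q)q_i - 125q_i.
Setting ∂π_i/∂q_i = 0 with rivals' quantities fixed: 182 - 6q_i - 3q_j = 0.
With identical firms every q_j equals q_i, so q_j = q_i and 182 = 9q_i, giving q_i = 182/9.
Total output Q = 182/9 + 182/9 = 364/9.

40.44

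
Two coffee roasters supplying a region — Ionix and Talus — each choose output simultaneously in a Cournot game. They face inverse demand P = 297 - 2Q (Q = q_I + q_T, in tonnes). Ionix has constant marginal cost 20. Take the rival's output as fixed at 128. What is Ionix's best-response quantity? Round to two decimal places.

With the rival's output fixed at 128, Ionix's profit is π_I = (297 - 2·128 - 2q_I)q_I - (20q_I) = (41 - 2q_I)q_I - (20q_I).
∂π_I/∂q_I = 21 - 4q_I = 0, so q_I = 21/4.

5.25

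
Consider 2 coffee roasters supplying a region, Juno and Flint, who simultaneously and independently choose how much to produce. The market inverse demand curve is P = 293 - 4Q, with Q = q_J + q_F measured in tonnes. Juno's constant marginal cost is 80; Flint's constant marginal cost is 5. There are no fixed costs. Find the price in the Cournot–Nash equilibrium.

Juno's profit: π_J = (293 - 4Q)q_J - (80q_J). Setting ∂π_J/∂q_J = 0: 213 - 8q_J - 4(q_F) = 0.
Flint's profit: π_F = (293 - 4Q)q_F - (5q_F). Setting ∂π_F/∂q_F = 0: 288 - 8q_F - 4(q_J) = 0.
Best responses: q_J = (213 - 4q_F)/8, q_F = (288 - 4q_J)/8.
Solving the pair: q_J = 23/2, q_F = 121/4.
Total output Q = 167/4, so price P = 293 - 4·(167/4) = 126.

126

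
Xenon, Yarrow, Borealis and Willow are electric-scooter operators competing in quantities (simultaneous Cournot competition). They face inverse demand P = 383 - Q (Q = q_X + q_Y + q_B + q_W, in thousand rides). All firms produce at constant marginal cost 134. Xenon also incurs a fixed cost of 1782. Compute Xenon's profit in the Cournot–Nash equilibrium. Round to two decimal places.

Each firm earns π_i = (383 - Q)q_i - 134q_i.
Setting ∂π_i/∂q_i = 0 with rivals' quantities fixed: 249 - 2q_i - Σ_{j≠i} q_j = 0.
By symmetry each firm produces the same amount; substituting Σ_{j≠i} q_j = 3q_i yields q_i = 249/5.
Price P = 383 - 996/5 = 919/5.
Xenon's profit: (919/5 - 134)·(249/5) - 1782 = 698.0400.

698.04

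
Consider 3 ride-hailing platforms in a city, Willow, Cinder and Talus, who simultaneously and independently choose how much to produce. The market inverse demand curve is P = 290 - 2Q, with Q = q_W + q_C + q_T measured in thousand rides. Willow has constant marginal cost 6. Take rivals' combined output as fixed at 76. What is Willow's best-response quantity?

With rivals' combined output fixed at 76, Willow's profit is π_W = (290 - 2·76 - 2q_W)q_W - (6q_W) = (138 - 2q_W)q_W - (6q_W).
∂π_W/∂q_W = 132 - 4q_W = 0, so q_W = 33.

33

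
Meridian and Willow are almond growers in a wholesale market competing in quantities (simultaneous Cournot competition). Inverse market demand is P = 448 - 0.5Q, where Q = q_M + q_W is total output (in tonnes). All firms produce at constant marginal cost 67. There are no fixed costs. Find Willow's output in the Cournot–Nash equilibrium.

Each firm earns π_i = (448 - 0.5Q)q_i - 67q_i.
Setting ∂π_i/∂q_i = 0 with rivals' quantities fixed: 381 - q_i - (1/2)q_j = 0.
By symmetry each firm produces the same amount; substituting q_j = q_i yields q_i = 381/(3/2) = 254.

254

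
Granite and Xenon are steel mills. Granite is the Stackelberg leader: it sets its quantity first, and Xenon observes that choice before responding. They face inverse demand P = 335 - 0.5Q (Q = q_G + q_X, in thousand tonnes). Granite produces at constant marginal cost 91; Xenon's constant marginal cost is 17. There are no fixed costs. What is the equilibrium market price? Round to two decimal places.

133.50

The follower Xenon best-responds to any q_G: π_X = (335 - 0.5Q)q_X - 17q_X.
∂π_X/∂q_X = 318 - (1/2)q_G - q_X = 0 gives the reaction function q_X = (318 - (1/2)q_G).
The leader anticipates this reaction. Substituting into P = 335 - 0.5Q gives P = 176 - (1/4)q_G, so π_G = (176 - (1/4)q_G)q_G - 91q_G.
Leader FOC: 85 - (1/2)q_G = 0, so q_G = 170.
Then q_X = (318 - (1/2)·170) = 233.
Total output Q = 403, so price P = 335 - (1/2)·403 = 267/2.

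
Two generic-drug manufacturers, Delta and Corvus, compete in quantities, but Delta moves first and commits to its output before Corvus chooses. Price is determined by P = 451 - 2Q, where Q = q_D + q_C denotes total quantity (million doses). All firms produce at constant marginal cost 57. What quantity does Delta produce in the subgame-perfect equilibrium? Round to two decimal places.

The follower Corvus best-responds to any q_D: π_C = (451 - 2Q)q_C - 57q_C.
∂π_C/∂q_C = 394 - 2q_D - 4q_C = 0 gives the reaction function q_C = (394 - 2q_D)/4.
Delta substitutes q_C(q_D) into its own profit: π_D = q_D(451 - 2q_D - (394 - 2q_D)/2) - 57q_D = (254 - q_D)q_D - 57q_D.
Maximising: ∂π_D/∂q_D = 197 - 2q_D = 0, giving q_D = 197/2.
Then q_C = (394 - 2·(197/2))/4 = 197/4.

98.50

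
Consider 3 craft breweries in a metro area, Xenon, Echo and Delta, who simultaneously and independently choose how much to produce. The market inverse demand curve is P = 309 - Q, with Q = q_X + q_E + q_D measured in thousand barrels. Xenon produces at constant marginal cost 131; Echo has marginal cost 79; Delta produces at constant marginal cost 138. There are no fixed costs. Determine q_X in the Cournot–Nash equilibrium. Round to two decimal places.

Xenon's profit: π_X = (309 - Q)q_X - (131q_X). Setting ∂π_X/∂q_X = 0: 178 - 2q_X - (q_E + q_D) = 0.
Echo's first-order condition: 230 - 2q_E - (q_X + q_D) = 0.
Delta's first-order condition: 171 - 2q_D - (q_X + q_E) = 0.
Adding the 3 conditions: 579 − 2Q − 2Q = 0, i.e. Q = 579/4.
Back-substituting: q_X = (178 − 579/4) = 133/4, q_E = (230 − 579/4) = 341/4, q_D = (171 − 579/4) = 105/4.

33.25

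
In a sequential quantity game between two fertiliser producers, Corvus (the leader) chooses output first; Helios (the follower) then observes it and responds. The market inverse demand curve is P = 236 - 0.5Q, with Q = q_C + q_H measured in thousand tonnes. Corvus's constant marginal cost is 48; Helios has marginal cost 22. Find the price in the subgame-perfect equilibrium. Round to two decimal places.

Solve by backward induction. Given q_C, the follower Helios maximises π_H = (236 - (1/2)q_C - (1/2)q_H)q_H - 22q_H.
∂π_H/∂q_H = 214 - (1/2)q_C - q_H = 0 gives the reaction function q_H = (214 - (1/2)q_C).
The leader anticipates this reaction. Substituting into P = 236 - 0.5Q gives P = 129 - (1/4)q_C, so π_C = (129 - (1/4)q_C)q_C - 48q_C.
The leader's first-order condition 81 - (1/2)q_C = 0 yields q_C = 162.
Then q_H = (214 - (1/2)·162) = 133.
Total output Q = 295, so price P = 236 - (1/2)·295 = 177/2.

88.50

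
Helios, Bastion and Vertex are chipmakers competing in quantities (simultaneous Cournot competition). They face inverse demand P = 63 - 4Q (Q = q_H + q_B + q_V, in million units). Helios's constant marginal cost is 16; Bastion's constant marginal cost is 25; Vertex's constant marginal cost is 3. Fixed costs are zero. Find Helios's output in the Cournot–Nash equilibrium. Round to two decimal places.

Helios's profit: π_H = (63 - 4Q)q_H - (16q_H). Setting ∂π_H/∂q_H = 0: 47 - 8q_H - 4(q_B + q_V) = 0.
Bastion's profit: π_B = (63 - 4Q)q_B - (25q_B). Setting ∂π_B/∂q_B = 0: 38 - 8q_B - 4(q_H + q_V) = 0.
Vertex's profit: π_V = (63 - 4Q)q_V - (3q_V). Setting ∂π_V/∂q_V = 0: 60 - 8q_V - 4(q_H + q_B) = 0.
Summing all 3 equations gives 145 − 16Q = 0, hence Q = 145/16.
Back-substituting: q_H = (47 − 145/4)/4 = 43/16, q_B = (38 − 145/4)/4 = 7/16, q_V = (60 − 145/4)/4 = 95/16.

2.69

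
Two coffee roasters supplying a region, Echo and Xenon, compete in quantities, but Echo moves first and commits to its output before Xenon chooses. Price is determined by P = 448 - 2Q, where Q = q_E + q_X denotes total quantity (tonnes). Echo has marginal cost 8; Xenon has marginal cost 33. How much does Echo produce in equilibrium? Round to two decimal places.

Solve by backward induction. Given q_E, the follower Xenon maximises π_X = (448 - 2q_E - 2q_X)q_X - 33q_X.
Setting the follower's marginal profit to zero, 415 - 2q_E - 4q_X = 0, i.e. q_X = (415 - 2q_E)/4.
Echo substitutes q_X(q_E) into its own profit: π_E = q_E(448 - 2q_E - (415 - 2q_E)/2) - 8q_E = (481/2 - q_E)q_E - 8q_E.
Leader FOC: 465/2 - 2q_E = 0, so q_E = 465/4.
Then q_X = (415 - 2·(465/4))/4 = 365/8.

116.25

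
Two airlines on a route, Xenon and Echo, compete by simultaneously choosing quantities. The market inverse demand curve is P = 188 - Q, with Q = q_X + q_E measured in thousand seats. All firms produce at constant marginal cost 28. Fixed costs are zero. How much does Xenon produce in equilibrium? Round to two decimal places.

53.33

A representative firm's profit is π_i = q_i(188 - Q) - 28q_i.
First-order condition (treating rivals' output as given): 160 - 2q_i - q_j = 0.
By symmetry each firm produces the same amount; substituting q_j = q_i yields q_i = 160/3.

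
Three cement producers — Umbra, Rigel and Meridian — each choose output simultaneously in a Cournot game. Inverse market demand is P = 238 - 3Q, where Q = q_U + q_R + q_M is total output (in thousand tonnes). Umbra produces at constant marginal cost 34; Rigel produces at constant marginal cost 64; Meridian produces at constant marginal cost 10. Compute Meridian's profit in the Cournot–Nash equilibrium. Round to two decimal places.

Umbra's profit: π_U = (238 - 3Q)q_U - (34q_U). Setting ∂π_U/∂q_U = 0: 204 - 6q_U - 3(q_R + q_M) = 0.
Rigel's first-order condition: 174 - 6q_R - 3(q_U + q_M) = 0.
Meridian's first-order condition: 228 - 6q_M - 3(q_U + q_R) = 0.
Adding the 3 conditions: 606 − 6Q − 6Q = 0, i.e. Q = 101/2.
Back-substituting: q_U = (204 − 303/2)/3 = 35/2, q_R = (174 − 303/2)/3 = 15/2, q_M = (228 − 303/2)/3 = 51/2.
Price P = 238 - 3·(101/2) = 173/2.
Meridian's profit: (173/2 - 10)·(51/2) = 1950.7500.

1950.75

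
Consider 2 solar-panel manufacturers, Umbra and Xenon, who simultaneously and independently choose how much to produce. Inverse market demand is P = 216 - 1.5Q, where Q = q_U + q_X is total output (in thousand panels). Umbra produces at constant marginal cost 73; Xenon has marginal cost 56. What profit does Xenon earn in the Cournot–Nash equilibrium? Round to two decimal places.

Umbra's profit: π_U = (216 - 1.5Q)q_U - (73q_U). Setting ∂π_U/∂q_U = 0: 143 - 3q_U - (3/2)(q_X) = 0.
Xenon's profit: π_X = (216 - 1.5Q)q_X - (56q_X). Setting ∂π_X/∂q_X = 0: 160 - 3q_X - (3/2)(q_U) = 0.
So q_U = (143 - (3/2)q_X)/3 and q_X = (160 - (3/2)q_U)/3.
Solving the pair: q_U = 28, q_X = 118/3.
Price P = 216 - (3/2)·(202/3) = 115.
Xenon's profit: (115 - 56)·(118/3) = 2320.6667.

2320.67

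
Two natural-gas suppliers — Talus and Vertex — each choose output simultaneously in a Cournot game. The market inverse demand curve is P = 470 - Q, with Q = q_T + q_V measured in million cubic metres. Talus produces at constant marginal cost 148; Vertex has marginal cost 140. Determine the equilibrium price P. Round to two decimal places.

Talus's profit: π_T = (470 - Q)q_T - (148q_T). Setting ∂π_T/∂q_T = 0: 322 - 2q_T - (q_V) = 0.
Vertex's profit: π_V = (470 - Q)q_V - (140q_V). Setting ∂π_V/∂q_V = 0: 330 - 2q_V - (q_T) = 0.
Rearranging gives the reaction functions q_T = (322 - q_V)/2 and q_V = (330 - q_T)/2.
Substituting one into the other gives q_T = 314/3 and q_V = 338/3.
Total output Q = 652/3, so price P = 470 - 652/3 = 758/3.

252.67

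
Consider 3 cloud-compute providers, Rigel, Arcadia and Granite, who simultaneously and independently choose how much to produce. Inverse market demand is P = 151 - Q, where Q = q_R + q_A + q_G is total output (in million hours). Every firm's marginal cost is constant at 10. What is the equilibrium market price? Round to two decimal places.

A representative firm's profit is π_i = q_i(151 - Q) - 10q_i.
First-order condition (treating rivals' output as given): 141 - 2q_i - Σ_{j≠i} q_j = 0.
With identical firms every q_j equals q_i, so Σ_{j≠i} q_j = 2q_i and 141 = 4q_i, giving q_i = 141/4.
Total output Q = 423/4, so price P = 151 - 423/4 = 181/4.

45.25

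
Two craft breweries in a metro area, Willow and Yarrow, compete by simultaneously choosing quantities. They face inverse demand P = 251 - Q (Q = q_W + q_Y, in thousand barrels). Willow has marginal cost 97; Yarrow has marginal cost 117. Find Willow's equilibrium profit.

3364

Willow's profit: π_W = (251 - Q)q_W - (97q_W). Setting ∂π_W/∂q_W = 0: 154 - 2q_W - (q_Y) = 0.
Yarrow's profit: π_Y = (251 - Q)q_Y - (117q_Y). Setting ∂π_Y/∂q_Y = 0: 134 - 2q_Y - (q_W) = 0.
Best responses: q_W = (154 - q_Y)/2, q_Y = (134 - q_W)/2.
Substituting one into the other gives q_W = 58 and q_Y = 38.
Price P = 251 - 96 = 155.
Willow's profit: (155 - 97)·58 = 3364.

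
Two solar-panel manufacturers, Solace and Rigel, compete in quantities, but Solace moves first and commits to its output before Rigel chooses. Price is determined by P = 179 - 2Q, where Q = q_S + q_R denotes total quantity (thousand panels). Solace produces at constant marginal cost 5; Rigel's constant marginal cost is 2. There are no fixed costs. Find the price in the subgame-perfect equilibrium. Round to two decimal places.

The follower Rigel best-responds to any q_S: π_R = (179 - 2Q)q_R - 2q_R.
Setting the follower's marginal profit to zero, 177 - 2q_S - 4q_R = 0, i.e. q_R = (177 - 2q_S)/4.
The leader anticipates this reaction. Substituting into P = 179 - 2Q gives P = 181/2 - q_S, so π_S = (181/2 - q_S)q_S - 5q_S.
Leader FOC: 171/2 - 2q_S = 0, so q_S = 171/4.
Then q_R = (177 - 2·(171/4))/4 = 183/8.
Total output Q = 525/8, so price P = 179 - 2·(525/8) = 191/4.

47.75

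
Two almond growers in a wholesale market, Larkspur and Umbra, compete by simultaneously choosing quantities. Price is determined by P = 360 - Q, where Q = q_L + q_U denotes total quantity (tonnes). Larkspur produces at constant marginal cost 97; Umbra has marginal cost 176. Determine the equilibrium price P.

211

Larkspur's profit: π_L = (360 - Q)q_L - (97q_L). Setting ∂π_L/∂q_L = 0: 263 - 2q_L - (q_U) = 0.
Umbra's first-order condition: 184 - 2q_U - (q_L) = 0.
Rearranging gives the reaction functions q_L = (263 - q_U)/2 and q_U = (184 - q_L)/2.
Solving the pair: q_L = 114, q_U = 35.
Total output Q = 149, so price P = 360 - 149 = 211.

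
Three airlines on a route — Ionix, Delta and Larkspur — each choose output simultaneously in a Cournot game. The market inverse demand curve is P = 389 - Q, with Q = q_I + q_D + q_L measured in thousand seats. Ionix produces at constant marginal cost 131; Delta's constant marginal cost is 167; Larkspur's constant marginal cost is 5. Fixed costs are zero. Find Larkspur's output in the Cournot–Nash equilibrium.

168

Ionix's profit: π_I = (389 - Q)q_I - (131q_I). Setting ∂π_I/∂q_I = 0: 258 - 2q_I - (q_D + q_L) = 0.
Delta's first-order condition: 222 - 2q_D - (q_I + q_L) = 0.
Larkspur's profit: π_L = (389 - Q)q_L - (5q_L). Setting ∂π_L/∂q_L = 0: 384 - 2q_L - (q_I + q_D) = 0.
Summing all 3 equations gives 864 − 4Q = 0, hence Q = 216.
Back-substituting: q_I = (258 − 216) = 42, q_D = (222 − 216) = 6, q_L = (384 − 216) = 168.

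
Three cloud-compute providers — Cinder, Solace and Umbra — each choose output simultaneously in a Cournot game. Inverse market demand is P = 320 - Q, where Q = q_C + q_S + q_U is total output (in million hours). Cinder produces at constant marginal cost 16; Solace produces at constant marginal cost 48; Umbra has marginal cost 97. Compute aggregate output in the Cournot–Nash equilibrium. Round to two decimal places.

199.75

Cinder's profit: π_C = (320 - Q)q_C - (16q_C). Setting ∂π_C/∂q_C = 0: 304 - 2q_C - (q_S + q_U) = 0.
Solace's first-order condition: 272 - 2q_S - (q_C + q_U) = 0.
Umbra's profit: π_U = (320 - Q)q_U - (97q_U). Setting ∂π_U/∂q_U = 0: 223 - 2q_U - (q_C + q_S) = 0.
Adding the 3 first-order conditions: 799 − 4Q = 0, so Q = 799/4.
Back-substituting: q_C = (304 − 799/4) = 417/4, q_S = (272 − 799/4) = 289/4, q_U = (223 − 799/4) = 93/4.
Total output Q = 417/4 + 289/4 + 93/4 = 799/4.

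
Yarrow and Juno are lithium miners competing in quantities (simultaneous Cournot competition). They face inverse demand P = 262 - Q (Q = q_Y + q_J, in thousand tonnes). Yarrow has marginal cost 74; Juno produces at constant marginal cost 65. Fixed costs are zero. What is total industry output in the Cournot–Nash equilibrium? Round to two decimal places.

Yarrow's profit: π_Y = (262 - Q)q_Y - (74q_Y). Setting ∂π_Y/∂q_Y = 0: 188 - 2q_Y - (q_J) = 0.
Juno's profit: π_J = (262 - Q)q_J - (65q_J). Setting ∂π_J/∂q_J = 0: 197 - 2q_J - (q_Y) = 0.
So q_Y = (188 - q_J)/2 and q_J = (197 - q_Y)/2.
Substituting one into the other gives q_Y = 179/3 and q_J = 206/3.
Total output Q = 179/3 + 206/3 = 385/3.

128.33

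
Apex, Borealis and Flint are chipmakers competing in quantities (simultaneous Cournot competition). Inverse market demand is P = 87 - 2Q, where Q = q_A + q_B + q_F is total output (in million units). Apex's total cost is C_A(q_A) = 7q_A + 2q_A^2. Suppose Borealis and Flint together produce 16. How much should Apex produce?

With rivals' combined output fixed at 16, Apex's profit is π_A = (87 - 2·16 - 2q_A)q_A - (7q_A + 2q_A²) = (55 - 2q_A)q_A - (7q_A + 2q_A²).
∂π_A/∂q_A = 48 - 8q_A = 0, so q_A = 6.

6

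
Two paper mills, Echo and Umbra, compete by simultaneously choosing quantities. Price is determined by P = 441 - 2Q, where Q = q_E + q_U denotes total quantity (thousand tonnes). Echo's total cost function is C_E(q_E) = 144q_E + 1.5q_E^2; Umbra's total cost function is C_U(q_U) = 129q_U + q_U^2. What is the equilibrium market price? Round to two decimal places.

Echo's profit: π_E = (441 - 2Q)q_E - (144q_E + (3/2)q_E²). Setting ∂π_E/∂q_E = 0: 297 - 7q_E - 2(q_U) = 0.
Umbra's profit: π_U = (441 - 2Q)q_U - (129q_U + q_U²). Setting ∂π_U/∂q_U = 0: 312 - 6q_U - 2(q_E) = 0.
Rearranging gives the reaction functions q_E = (297 - 2q_U)/7 and q_U = (312 - 2q_E)/6.
Solving the pair: q_E = 579/19, q_U = 795/19.
Total output Q = 1374/19, so price P = 441 - 2·(1374/19) = 296.3684.

296.37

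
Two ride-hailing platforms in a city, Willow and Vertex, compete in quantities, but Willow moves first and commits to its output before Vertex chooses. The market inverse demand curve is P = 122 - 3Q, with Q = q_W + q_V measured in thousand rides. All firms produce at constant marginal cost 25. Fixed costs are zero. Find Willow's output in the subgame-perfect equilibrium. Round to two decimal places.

Solve by backward induction. Given q_W, the follower Vertex maximises π_V = (122 - 3q_W - 3q_V)q_V - 25q_V.
∂π_V/∂q_V = 97 - 3q_W - 6q_V = 0 gives the reaction function q_V = (97 - 3q_W)/6.
Willow substitutes q_V(q_W) into its own profit: π_W = q_W(122 - 3q_W - (97 - 3q_W)/2) - 25q_W = (147/2 - (3/2)q_W)q_W - 25q_W.
Maximising: ∂π_W/∂q_W = 97/2 - 3q_W = 0, giving q_W = 97/6.
Then q_V = (97 - 3·(97/6))/6 = 97/12.

16.17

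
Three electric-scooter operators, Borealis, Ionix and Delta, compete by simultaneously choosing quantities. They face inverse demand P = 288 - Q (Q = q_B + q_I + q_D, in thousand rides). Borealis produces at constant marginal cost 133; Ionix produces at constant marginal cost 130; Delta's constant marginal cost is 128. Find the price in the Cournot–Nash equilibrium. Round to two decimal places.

Borealis's profit: π_B = (288 - Q)q_B - (133q_B). Setting ∂π_B/∂q_B = 0: 155 - 2q_B - (q_I + q_D) = 0.
Ionix's first-order condition: 158 - 2q_I - (q_B + q_D) = 0.
Delta's profit: π_D = (288 - Q)q_D - (128q_D). Setting ∂π_D/∂q_D = 0: 160 - 2q_D - (q_B + q_I) = 0.
Summing all 3 equations gives 473 − 4Q = 0, hence Q = 473/4.
Back-substituting: q_B = (155 − 473/4) = 147/4, q_I = (158 − 473/4) = 159/4, q_D = (160 − 473/4) = 167/4.
Total output Q = 473/4, so price P = 288 - 473/4 = 679/4.

169.75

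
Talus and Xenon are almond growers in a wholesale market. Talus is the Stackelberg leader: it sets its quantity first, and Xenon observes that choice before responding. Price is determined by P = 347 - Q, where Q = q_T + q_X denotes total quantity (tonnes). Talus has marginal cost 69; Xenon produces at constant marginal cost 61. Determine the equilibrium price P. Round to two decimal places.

Solve by backward induction. Given q_T, the follower Xenon maximises π_X = (347 - q_T - q_X)q_X - 61q_X.
∂π_X/∂q_X = 286 - q_T - 2q_X = 0 gives the reaction function q_X = (286 - q_T)/2.
Talus substitutes q_X(q_T) into its own profit: π_T = q_T(347 - q_T - (286 - q_T)/2) - 69q_T = (204 - (1/2)q_T)q_T - 69q_T.
The leader's first-order condition 135 - q_T = 0 yields q_T = 135.
Then q_X = (286 - 135)/2 = 151/2.
Total output Q = 421/2, so price P = 347 - 421/2 = 273/2.

136.50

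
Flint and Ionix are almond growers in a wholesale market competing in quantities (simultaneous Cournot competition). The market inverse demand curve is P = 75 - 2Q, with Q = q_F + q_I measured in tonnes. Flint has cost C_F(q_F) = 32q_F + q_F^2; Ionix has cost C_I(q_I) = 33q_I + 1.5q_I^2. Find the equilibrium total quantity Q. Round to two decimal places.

10.08

Flint's profit: π_F = (75 - 2Q)q_F - (32q_F + q_F²). Setting ∂π_F/∂q_F = 0: 43 - 6q_F - 2(q_I) = 0.
Ionix's profit: π_I = (75 - 2Q)q_I - (33q_I + (3/2)q_I²). Setting ∂π_I/∂q_I = 0: 42 - 7q_I - 2(q_F) = 0.
Rearranging gives the reaction functions q_F = (43 - 2q_I)/6 and q_I = (42 - 2q_F)/7.
Solving the pair: q_F = 217/38, q_I = 83/19.
Total output Q = 217/38 + 83/19 = 383/38.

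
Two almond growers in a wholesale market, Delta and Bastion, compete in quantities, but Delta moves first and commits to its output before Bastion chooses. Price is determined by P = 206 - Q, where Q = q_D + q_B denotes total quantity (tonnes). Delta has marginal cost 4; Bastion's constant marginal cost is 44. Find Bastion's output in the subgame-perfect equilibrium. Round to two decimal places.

20.50

The follower Bastion best-responds to any q_D: π_B = (206 - Q)q_B - 44q_B.
Follower FOC: 162 - q_D - 2q_B = 0, so q_B(q_D) = (162 - q_D)/2.
Delta substitutes q_B(q_D) into its own profit: π_D = q_D(206 - q_D - (162 - q_D)/2) - 4q_D = (125 - (1/2)q_D)q_D - 4q_D.
Leader FOC: 121 - q_D = 0, so q_D = 121.
Then q_B = (162 - 121)/2 = 41/2.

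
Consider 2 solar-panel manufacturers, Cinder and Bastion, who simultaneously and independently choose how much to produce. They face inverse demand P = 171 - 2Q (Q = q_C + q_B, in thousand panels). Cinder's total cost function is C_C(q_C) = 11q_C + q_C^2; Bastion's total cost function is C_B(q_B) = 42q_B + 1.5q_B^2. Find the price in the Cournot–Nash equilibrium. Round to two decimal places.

Cinder's profit: π_C = (171 - 2Q)q_C - (11q_C + q_C²). Setting ∂π_C/∂q_C = 0: 160 - 6q_C - 2(q_B) = 0.
Bastion's profit: π_B = (171 - 2Q)q_B - (42q_B + (3/2)q_B²). Setting ∂π_B/∂q_B = 0: 129 - 7q_B - 2(q_C) = 0.
Best responses: q_C = (160 - 2q_B)/6, q_B = (129 - 2q_C)/7.
Solving the pair: q_C = 431/19, q_B = 227/19.
Total output Q = 658/19, so price P = 171 - 2·(658/19) = 1933/19.

101.74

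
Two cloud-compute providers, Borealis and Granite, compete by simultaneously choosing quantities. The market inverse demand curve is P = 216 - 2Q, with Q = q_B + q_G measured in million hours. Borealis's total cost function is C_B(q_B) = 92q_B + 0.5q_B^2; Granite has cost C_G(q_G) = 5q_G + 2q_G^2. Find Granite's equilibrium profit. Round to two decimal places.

2010.03

Borealis's profit: π_B = (216 - 2Q)q_B - (92q_B + (1/2)q_B²). Setting ∂π_B/∂q_B = 0: 124 - 5q_B - 2(q_G) = 0.
Granite's first-order condition: 211 - 8q_G - 2(q_B) = 0.
Best responses: q_B = (124 - 2q_G)/5, q_G = (211 - 2q_B)/8.
Solving the pair: q_B = 95/6, q_G = 269/12.
Price P = 216 - 2·(153/4) = 279/2.
Granite's profit: (279/2)·(269/12) - 5·(269/12) - 2(269/12)² = 2010.0278.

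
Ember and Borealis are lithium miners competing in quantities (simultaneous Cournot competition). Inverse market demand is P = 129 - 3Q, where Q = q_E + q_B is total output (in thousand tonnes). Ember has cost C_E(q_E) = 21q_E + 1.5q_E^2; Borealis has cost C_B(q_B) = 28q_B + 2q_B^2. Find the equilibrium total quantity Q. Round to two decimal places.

16.81

Ember's profit: π_E = (129 - 3Q)q_E - (21q_E + (3/2)q_E²). Setting ∂π_E/∂q_E = 0: 108 - 9q_E - 3(q_B) = 0.
Borealis's first-order condition: 101 - 10q_B - 3(q_E) = 0.
Best responses: q_E = (108 - 3q_B)/9, q_B = (101 - 3q_E)/10.
Substituting one into the other gives q_E = 259/27 and q_B = 65/9.
Total output Q = 259/27 + 65/9 = 454/27.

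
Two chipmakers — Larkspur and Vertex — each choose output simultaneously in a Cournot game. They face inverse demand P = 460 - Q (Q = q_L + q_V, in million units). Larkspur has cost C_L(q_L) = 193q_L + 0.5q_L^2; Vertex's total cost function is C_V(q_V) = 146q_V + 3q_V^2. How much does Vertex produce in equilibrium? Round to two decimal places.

Larkspur's profit: π_L = (460 - Q)q_L - (193q_L + (1/2)q_L²). Setting ∂π_L/∂q_L = 0: 267 - 3q_L - (q_V) = 0.
Vertex's first-order condition: 314 - 8q_V - (q_L) = 0.
Rearranging gives the reaction functions q_L = (267 - q_V)/3 and q_V = (314 - q_L)/8.
Solving the pair: q_L = 1822/23, q_V = 675/23.

29.35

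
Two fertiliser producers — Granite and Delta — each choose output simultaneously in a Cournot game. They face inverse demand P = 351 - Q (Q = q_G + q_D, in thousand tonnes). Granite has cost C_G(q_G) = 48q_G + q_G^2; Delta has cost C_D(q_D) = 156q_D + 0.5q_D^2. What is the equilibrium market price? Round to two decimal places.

Granite's profit: π_G = (351 - Q)q_G - (48q_G + q_G²). Setting ∂π_G/∂q_G = 0: 303 - 4q_G - (q_D) = 0.
Delta's profit: π_D = (351 - Q)q_D - (156q_D + (1/2)q_D²). Setting ∂π_D/∂q_D = 0: 195 - 3q_D - (q_G) = 0.
So q_G = (303 - q_D)/4 and q_D = (195 - q_G)/3.
Substituting one into the other gives q_G = 714/11 and q_D = 477/11.
Total output Q = 1191/11, so price P = 351 - 1191/11 = 242.7273.

242.73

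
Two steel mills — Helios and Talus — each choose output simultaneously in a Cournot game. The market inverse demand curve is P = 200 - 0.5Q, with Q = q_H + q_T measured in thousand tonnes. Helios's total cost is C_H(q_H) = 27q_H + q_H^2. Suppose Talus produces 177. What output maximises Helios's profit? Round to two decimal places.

28.17

With the rival's output fixed at 177, Helios's profit is π_H = (200 - (1/2)·177 - (1/2)q_H)q_H - (27q_H + q_H²) = (223/2 - (1/2)q_H)q_H - (27q_H + q_H²).
∂π_H/∂q_H = 169/2 - 3q_H = 0, so q_H = 169/6.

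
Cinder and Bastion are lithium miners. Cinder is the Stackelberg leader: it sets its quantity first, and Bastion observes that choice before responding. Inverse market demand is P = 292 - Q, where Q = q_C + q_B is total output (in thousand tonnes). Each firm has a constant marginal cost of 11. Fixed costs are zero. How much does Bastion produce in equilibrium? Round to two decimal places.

70.25

Solve by backward induction. Given q_C, the follower Bastion maximises π_B = (292 - q_C - q_B)q_B - 11q_B.
Follower FOC: 281 - q_C - 2q_B = 0, so q_B(q_C) = (281 - q_C)/2.
The leader anticipates this reaction. Substituting into P = 292 - Q gives P = 303/2 - (1/2)q_C, so π_C = (303/2 - (1/2)q_C)q_C - 11q_C.
Leader FOC: 281/2 - q_C = 0, so q_C = 281/2.
Then q_B = (281 - 281/2)/2 = 281/4.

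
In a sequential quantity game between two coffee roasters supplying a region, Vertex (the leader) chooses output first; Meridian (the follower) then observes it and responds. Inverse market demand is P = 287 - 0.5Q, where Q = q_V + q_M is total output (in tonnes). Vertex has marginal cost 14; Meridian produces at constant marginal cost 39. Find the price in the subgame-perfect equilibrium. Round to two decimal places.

88.50

Solve by backward induction. Given q_V, the follower Meridian maximises π_M = (287 - (1/2)q_V - (1/2)q_M)q_M - 39q_M.
∂π_M/∂q_M = 248 - (1/2)q_V - q_M = 0 gives the reaction function q_M = (248 - (1/2)q_V).
The leader anticipates this reaction. Substituting into P = 287 - 0.5Q gives P = 163 - (1/4)q_V, so π_V = (163 - (1/4)q_V)q_V - 14q_V.
The leader's first-order condition 149 - (1/2)q_V = 0 yields q_V = 298.
Then q_M = (248 - (1/2)·298) = 99.
Total output Q = 397, so price P = 287 - (1/2)·397 = 177/2.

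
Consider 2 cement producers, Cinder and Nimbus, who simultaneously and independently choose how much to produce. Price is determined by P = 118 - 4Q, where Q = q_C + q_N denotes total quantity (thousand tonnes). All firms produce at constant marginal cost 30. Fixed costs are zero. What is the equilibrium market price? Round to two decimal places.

59.33

A representative firm's profit is π_i = q_i(118 - 4Q) - 30q_i.
First-order condition (treating rivals' output as given): 88 - 8q_i - 4q_j = 0.
By symmetry each firm produces the same amount; substituting q_j = q_i yields q_i = 88/12 = 22/3.
Total output Q = 44/3, so price P = 118 - 4·(44/3) = 178/3.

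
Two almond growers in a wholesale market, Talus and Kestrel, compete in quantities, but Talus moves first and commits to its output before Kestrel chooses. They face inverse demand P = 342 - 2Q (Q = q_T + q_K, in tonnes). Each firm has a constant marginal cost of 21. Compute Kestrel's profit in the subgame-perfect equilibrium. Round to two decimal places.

Solve by backward induction. Given q_T, the follower Kestrel maximises π_K = (342 - 2q_T - 2q_K)q_K - 21q_K.
∂π_K/∂q_K = 321 - 2q_T - 4q_K = 0 gives the reaction function q_K = (321 - 2q_T)/4.
The leader anticipates this reaction. Substituting into P = 342 - 2Q gives P = 363/2 - q_T, so π_T = (363/2 - q_T)q_T - 21q_T.
Maximising: ∂π_T/∂q_T = 321/2 - 2q_T = 0, giving q_T = 321/4.
Then q_K = (321 - 2·(321/4))/4 = 321/8.
Price P = 342 - 2·(963/8) = 405/4.
Kestrel's profit: (405/4 - 21)·(321/8) = 3220.0313.

3220.03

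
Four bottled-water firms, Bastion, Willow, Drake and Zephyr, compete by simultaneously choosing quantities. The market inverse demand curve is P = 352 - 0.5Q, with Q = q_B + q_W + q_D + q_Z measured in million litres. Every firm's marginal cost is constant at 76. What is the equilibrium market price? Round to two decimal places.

131.20

A representative firm's profit is π_i = q_i(352 - 0.5Q) - 76q_i.
First-order condition (treating rivals' output as given): 276 - q_i - (1/2)·Σ_{j≠i} q_j = 0.
With identical firms every q_j equals q_i, so Σ_{j≠i} q_j = 3q_i and 276 = (5/2)q_i, giving q_i = 552/5.
Total output Q = 441.6000, so price P = 352 - (1/2)·441.6000 = 656/5.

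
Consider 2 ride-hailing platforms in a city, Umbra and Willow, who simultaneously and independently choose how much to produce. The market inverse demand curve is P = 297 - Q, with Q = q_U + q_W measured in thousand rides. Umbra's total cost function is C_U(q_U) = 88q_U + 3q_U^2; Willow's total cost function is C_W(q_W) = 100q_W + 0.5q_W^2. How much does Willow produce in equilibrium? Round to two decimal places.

59.43

Umbra's profit: π_U = (297 - Q)q_U - (88q_U + 3q_U²). Setting ∂π_U/∂q_U = 0: 209 - 8q_U - (q_W) = 0.
Willow's profit: π_W = (297 - Q)q_W - (100q_W + (1/2)q_W²). Setting ∂π_W/∂q_W = 0: 197 - 3q_W - (q_U) = 0.
Rearranging gives the reaction functions q_U = (209 - q_W)/8 and q_W = (197 - q_U)/3.
Solving the pair: q_U = 430/23, q_W = 1367/23.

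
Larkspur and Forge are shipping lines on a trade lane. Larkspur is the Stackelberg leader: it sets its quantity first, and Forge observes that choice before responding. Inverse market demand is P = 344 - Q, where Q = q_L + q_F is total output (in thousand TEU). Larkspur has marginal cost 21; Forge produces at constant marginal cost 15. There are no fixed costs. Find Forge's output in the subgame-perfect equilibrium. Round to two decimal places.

The follower Forge best-responds to any q_L: π_F = (344 - Q)q_F - 15q_F.
Follower FOC: 329 - q_L - 2q_F = 0, so q_F(q_L) = (329 - q_L)/2.
The leader anticipates this reaction. Substituting into P = 344 - Q gives P = 359/2 - (1/2)q_L, so π_L = (359/2 - (1/2)q_L)q_L - 21q_L.
The leader's first-order condition 317/2 - q_L = 0 yields q_L = 317/2.
Then q_F = (329 - 317/2)/2 = 341/4.

85.25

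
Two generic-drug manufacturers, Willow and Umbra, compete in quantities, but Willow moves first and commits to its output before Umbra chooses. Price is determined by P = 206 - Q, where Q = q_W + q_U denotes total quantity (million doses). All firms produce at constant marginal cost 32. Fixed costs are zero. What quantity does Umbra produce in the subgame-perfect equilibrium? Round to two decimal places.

The follower Umbra best-responds to any q_W: π_U = (206 - Q)q_U - 32q_U.
∂π_U/∂q_U = 174 - q_W - 2q_U = 0 gives the reaction function q_U = (174 - q_W)/2.
Willow substitutes q_U(q_W) into its own profit: π_W = q_W(206 - q_W - (174 - q_W)/2) - 32q_W = (119 - (1/2)q_W)q_W - 32q_W.
The leader's first-order condition 87 - q_W = 0 yields q_W = 87.
Then q_U = (174 - 87)/2 = 87/2.

43.50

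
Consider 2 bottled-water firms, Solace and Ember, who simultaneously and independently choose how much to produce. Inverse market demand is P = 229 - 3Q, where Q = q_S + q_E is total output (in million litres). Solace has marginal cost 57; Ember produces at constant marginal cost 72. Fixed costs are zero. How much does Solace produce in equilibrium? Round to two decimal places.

Solace's profit: π_S = (229 - 3Q)q_S - (57q_S). Setting ∂π_S/∂q_S = 0: 172 - 6q_S - 3(q_E) = 0.
Ember's profit: π_E = (229 - 3Q)q_E - (72q_E). Setting ∂π_E/∂q_E = 0: 157 - 6q_E - 3(q_S) = 0.
So q_S = (172 - 3q_E)/6 and q_E = (157 - 3q_S)/6.
Substituting one into the other gives q_S = 187/9 and q_E = 142/9.

20.78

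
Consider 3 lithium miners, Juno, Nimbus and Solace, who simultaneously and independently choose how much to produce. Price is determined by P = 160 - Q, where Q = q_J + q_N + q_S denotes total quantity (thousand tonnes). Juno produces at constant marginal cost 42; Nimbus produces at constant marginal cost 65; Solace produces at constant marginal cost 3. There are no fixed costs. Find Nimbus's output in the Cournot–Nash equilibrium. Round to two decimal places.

Juno's profit: π_J = (160 - Q)q_J - (42q_J). Setting ∂π_J/∂q_J = 0: 118 - 2q_J - (q_N + q_S) = 0.
Nimbus's profit: π_N = (160 - Q)q_N - (65q_N). Setting ∂π_N/∂q_N = 0: 95 - 2q_N - (q_J + q_S) = 0.
Solace's profit: π_S = (160 - Q)q_S - (3q_S). Setting ∂π_S/∂q_S = 0: 157 - 2q_S - (q_J + q_N) = 0.
Adding the 3 first-order conditions: 370 − 4Q = 0, so Q = 185/2.
Back-substituting: q_J = (118 − 185/2) = 51/2, q_N = (95 − 185/2) = 5/2, q_S = (157 − 185/2) = 129/2.

2.50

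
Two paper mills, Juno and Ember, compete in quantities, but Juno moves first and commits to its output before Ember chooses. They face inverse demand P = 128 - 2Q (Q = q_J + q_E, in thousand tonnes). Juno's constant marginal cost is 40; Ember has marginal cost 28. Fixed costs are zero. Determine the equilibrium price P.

59

Solve by backward induction. Given q_J, the follower Ember maximises π_E = (128 - 2q_J - 2q_E)q_E - 28q_E.
Follower FOC: 100 - 2q_J - 4q_E = 0, so q_E(q_J) = (100 - 2q_J)/4.
Juno substitutes q_E(q_J) into its own profit: π_J = q_J(128 - 2q_J - (100 - 2q_J)/2) - 40q_J = (78 - q_J)q_J - 40q_J.
The leader's first-order condition 38 - 2q_J = 0 yields q_J = 19.
Then q_E = (100 - 2·19)/4 = 31/2.
Total output Q = 69/2, so price P = 128 - 2·(69/2) = 59.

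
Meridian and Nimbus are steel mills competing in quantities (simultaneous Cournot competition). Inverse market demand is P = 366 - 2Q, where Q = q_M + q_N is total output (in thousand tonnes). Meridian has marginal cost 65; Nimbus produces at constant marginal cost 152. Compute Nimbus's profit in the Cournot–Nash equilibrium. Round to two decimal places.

Meridian's profit: π_M = (366 - 2Q)q_M - (65q_M). Setting ∂π_M/∂q_M = 0: 301 - 4q_M - 2(q_N) = 0.
Nimbus's first-order condition: 214 - 4q_N - 2(q_M) = 0.
Best responses: q_M = (301 - 2q_N)/4, q_N = (214 - 2q_M)/4.
Solving the pair: q_M = 194/3, q_N = 127/6.
Price P = 366 - 2·(515/6) = 583/3.
Nimbus's profit: (583/3 - 152)·(127/6) = 896.0556.

896.06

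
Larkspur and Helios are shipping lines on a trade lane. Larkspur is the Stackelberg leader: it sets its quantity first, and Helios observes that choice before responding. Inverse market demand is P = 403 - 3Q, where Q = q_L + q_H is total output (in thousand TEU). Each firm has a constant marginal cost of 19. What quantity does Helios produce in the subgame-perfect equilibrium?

The follower Helios best-responds to any q_L: π_H = (403 - 3Q)q_H - 19q_H.
∂π_H/∂q_H = 384 - 3q_L - 6q_H = 0 gives the reaction function q_H = (384 - 3q_L)/6.
The leader anticipates this reaction. Substituting into P = 403 - 3Q gives P = 211 - (3/2)q_L, so π_L = (211 - (3/2)q_L)q_L - 19q_L.
The leader's first-order condition 192 - 3q_L = 0 yields q_L = 64.
Then q_H = (384 - 3·64)/6 = 32.

32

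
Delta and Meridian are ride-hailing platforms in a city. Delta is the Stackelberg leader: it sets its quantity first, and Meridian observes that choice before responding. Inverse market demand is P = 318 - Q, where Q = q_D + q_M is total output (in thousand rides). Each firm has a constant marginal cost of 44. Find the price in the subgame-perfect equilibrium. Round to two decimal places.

112.50

The follower Meridian best-responds to any q_D: π_M = (318 - Q)q_M - 44q_M.
∂π_M/∂q_M = 274 - q_D - 2q_M = 0 gives the reaction function q_M = (274 - q_D)/2.
The leader anticipates this reaction. Substituting into P = 318 - Q gives P = 181 - (1/2)q_D, so π_D = (181 - (1/2)q_D)q_D - 44q_D.
Maximising: ∂π_D/∂q_D = 137 - q_D = 0, giving q_D = 137.
Then q_M = (274 - 137)/2 = 137/2.
Total output Q = 411/2, so price P = 318 - 411/2 = 225/2.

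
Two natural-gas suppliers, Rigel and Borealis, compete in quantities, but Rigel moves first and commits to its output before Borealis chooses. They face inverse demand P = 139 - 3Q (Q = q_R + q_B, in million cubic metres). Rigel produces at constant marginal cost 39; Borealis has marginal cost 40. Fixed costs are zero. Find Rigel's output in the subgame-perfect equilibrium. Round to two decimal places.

The follower Borealis best-responds to any q_R: π_B = (139 - 3Q)q_B - 40q_B.
Follower FOC: 99 - 3q_R - 6q_B = 0, so q_B(q_R) = (99 - 3q_R)/6.
The leader anticipates this reaction. Substituting into P = 139 - 3Q gives P = 179/2 - (3/2)q_R, so π_R = (179/2 - (3/2)q_R)q_R - 39q_R.
Leader FOC: 101/2 - 3q_R = 0, so q_R = 101/6.
Then q_B = (99 - 3·(101/6))/6 = 97/12.

16.83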